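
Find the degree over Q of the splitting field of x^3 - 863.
[K : Q] = 6

The roots of x^3 - 863 are ∛863, ω∛863, ω^2∛863 where ω = e^(2πi/3) is a primitive cube root of unity, so K = Q(∛863, ω). Now [Q(∛863):Q] = 3 (since 863 is not a perfect cube, x^3 - 863 is irreducible) and [Q(ω):Q] = 2. Both 2 and 3 divide [K:Q], and [K:Q] ≤ 3·2 = 6, so [K:Q] = 6. (Equivalently: Q(∛863) ⊂ R but ω ∉ R, so [K : Q(∛863)] = 2.)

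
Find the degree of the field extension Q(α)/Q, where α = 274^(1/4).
[Q(α):Q] = 4

α is a root of x^4 - 274. By Eisenstein's criterion at the prime p = 2 (which divides the constant term 274 but p^2 = 4 does not, since 274 is squarefree), x^4 - 274 is irreducible over Q. Hence [Q(α):Q] = 4.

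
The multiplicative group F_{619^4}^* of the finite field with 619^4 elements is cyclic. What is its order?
|F_{619^4}^*| = 146812351920

F_{619^4} has 619^4 = 146812351921 elements; its multiplicative group consists of all nonzero elements, so |F_{619^4}^*| = 146812351921 - 1 = 146812351920. (It is cyclic since any finite subgroup of the multiplicative group of a field is cyclic.)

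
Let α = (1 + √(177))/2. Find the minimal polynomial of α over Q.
m_α(x) = x^2 - x - 44

From 2α - 1 = √(177), squaring gives (2α - 1)^2 = 177, i.e. 4α^2 - 4α + 1 = 177, so α^2 - α + (1 - 177)/4 = 0. Since 177 ≡ 1 (mod 4), (1 - 177)/4 = -44 ∈ Z. The polynomial x^2 - x - 44 has discriminant 1 - 4·(-44) = 177, which is not a perfect square in Q (d = 177 is squarefree and ≠ 1), so x^2 - x - 44 is irreducible over Q. It is the minimal polynomial of α.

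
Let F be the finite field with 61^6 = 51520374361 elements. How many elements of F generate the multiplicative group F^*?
There are φ(51520374360) = 10391224320 primitive elements

F_q^* is cyclic of order q - 1 = 51520374360. A cyclic group of order m has exactly φ(m) generators. Here m = 51520374360 = 2^3 · 3^2 · 5 · 7 · 13 · 31 · 97 · 523, so the number of primitive elements is φ(51520374360) = 10391224320.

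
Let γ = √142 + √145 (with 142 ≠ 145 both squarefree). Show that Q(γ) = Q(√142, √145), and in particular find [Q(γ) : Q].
[Q(γ) : Q] = 4 (equivalently, Q(γ) = Q(√142, √145))

Obviously Q(γ) ⊆ Q(√142, √145), and [Q(√142, √145):Q] = 4 (since 142, 145 are distinct squarefree integers > 1 with 20590 not a perfect square). To show equality we compute the minimal polynomial of γ. From γ = √142 + √145: γ^2 = 142 + 2√(20590) + 145 = 287 + 2√(20590), so γ^2 - 287 = 2√(20590); squaring, (γ^2 - 287)^2 = 4·20590, i.e. γ^4 - 574γ^2 + 82369 - 82360 = 0, i.e. γ^4 - 574γ^2 + 9 = 0. So γ is a root of x^4 - 574x^2 + 9. This polynomial is irreducible over Q: it has no rational root (each ±√142 ± √145 is irrational), and any factorization into two quadratics over Q would force √(20590) ∈ Q (pairing opposite roots) or √142, √145 ∈ Q (other pairings), all impossible. Hence [Q(γ):Q] = 4 = [Q(√142, √145):Q], so Q(γ) = Q(√142, √145).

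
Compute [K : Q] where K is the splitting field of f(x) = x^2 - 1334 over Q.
[K : Q] = 2

f(x) = x^2 - 1334 factors as (x - √1334)(x + √1334). The splitting field is K = Q(√1334). Since 1334 is squarefree and > 1, it is not a perfect square, so x^2 - 1334 is irreducible over Q and [Q(√1334) : Q] = 2. Hence [K : Q] = 2.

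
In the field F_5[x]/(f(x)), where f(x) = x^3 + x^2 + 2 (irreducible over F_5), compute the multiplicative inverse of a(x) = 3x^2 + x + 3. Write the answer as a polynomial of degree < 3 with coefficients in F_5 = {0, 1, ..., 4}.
a(x)^(-1) ≡ 3x^2 + 4x + 1 (mod f(x))

Since f is irreducible over F_5, F_5[x]/(f) is a field and a(x) ≠ 0 has an inverse. Apply the extended Euclidean algorithm to f(x) and a(x) in F_5[x]: f(x) = (2x + 3)·a(x) + (x + 3);  a(x) = (3x + 2)·(x + 3) + (2). The last nonzero remainder is the constant 2 = gcd(f, a) in F_5. Back-substituting through the division chain expresses 2 = s(x)·a(x) + t(x)·f(x) with s(x) ≡ x^2 + 3x + 2 (mod f), so (x^2 + 3x + 2)·a(x) ≡ 2 (mod f). Multiplying by 2^(-1) ≡ 3 in F_5 gives a(x)^(-1) ≡ 3·(x^2 + 3x + 2) ≡ 3x^2 + 4x + 1 (mod f). Check: (3x^2 + x + 3)·(3x^2 + 4x + 1) = 4x^4 + x^2 + 3x + 3 ≡ 1 (mod x^3 + x^2 + 2).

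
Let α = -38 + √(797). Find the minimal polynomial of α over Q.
m_α(x) = x^2 + 76x + 647

From α + 38 = √(797), squaring gives (α + 38)^2 = 797, i.e. α^2 + 76α + 1444 = 797, so α^2 + 76α + 647 = 0. The discriminant of x^2 + 76x + 647 is (76)^2 - 4·(647) = 5776 - 2588 = 3188, and 4·(797) is not a perfect square in Q since 797 is squarefree and ≠ 1. Hence x^2 + 76x + 647 is irreducible over Q and is the minimal polynomial of α.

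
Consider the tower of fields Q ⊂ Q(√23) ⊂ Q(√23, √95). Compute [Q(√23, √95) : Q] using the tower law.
[Q(√23, √95) : Q] = 4

[Q(√23):Q] = 2 (min poly x^2 - 23, irreducible since 23 is squarefree > 1). For the top step, suppose √95 ∈ Q(√23), say √95 = c + d√23 with c, d ∈ Q. Squaring: 95 = c^2 + 23d^2 + 2cd√23. Since √23 ∉ Q this forces 2cd = 0. If d = 0 then √95 = c ∈ Q, contradicting 95 squarefree > 1. If c = 0 then 95 = 23d^2, so 23·95 = (23d)^2 is a perfect square in Q — but 23·95 = 2185 is not a perfect square (since 23 and 95 are distinct squarefree integers). Contradiction. Hence √95 ∉ Q(√23), so x^2 - 95 stays irreducible over Q(√23) and [Q(√23, √95) : Q(√23)] = 2. By the tower law, [Q(√23, √95) : Q] = 2 · 2 = 4.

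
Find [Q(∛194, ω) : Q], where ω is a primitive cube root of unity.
[Q(∛194, ω) : Q] = 6

[Q(∛194):Q] = 3 (min poly x^3 - 194, irreducible since 194 is not a perfect cube). [Q(ω):Q] = 2 (min poly x^2 + x + 1). Since Q(∛194) ⊂ R and ω ∉ R, we have ω ∉ Q(∛194), so x^2 + x + 1 remains irreducible over Q(∛194) and [Q(∛194, ω) : Q(∛194)] = 2. By the tower law, [Q(∛194, ω) : Q] = 3 · 2 = 6. (In fact Q(∛194, ω) is the splitting field of x^3 - 194 over Q.)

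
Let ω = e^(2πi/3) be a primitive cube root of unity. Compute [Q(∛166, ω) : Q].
[Q(∛166, ω) : Q] = 6

[Q(∛166):Q] = 3 (min poly x^3 - 166, irreducible since 166 is not a perfect cube). [Q(ω):Q] = 2 (min poly x^2 + x + 1). Since Q(∛166) ⊂ R and ω ∉ R, we have ω ∉ Q(∛166), so x^2 + x + 1 remains irreducible over Q(∛166) and [Q(∛166, ω) : Q(∛166)] = 2. By the tower law, [Q(∛166, ω) : Q] = 3 · 2 = 6. (In fact Q(∛166, ω) is the splitting field of x^3 - 166 over Q.)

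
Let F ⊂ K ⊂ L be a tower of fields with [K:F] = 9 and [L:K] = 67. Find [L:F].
[L:F] = 603

The tower law says that for any tower of field extensions F ⊂ K ⊂ L with finite degrees, [L:F] = [L:K] · [K:F]. Here this gives [L:F] = 67 · 9 = 603.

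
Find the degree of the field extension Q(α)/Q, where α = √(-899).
[Q(α):Q] = 2

[Q(α):Q] equals the degree of the minimal polynomial of α. Here α^2 = -899 and x^2 + 899 is irreducible (d = -899 is squarefree, ≠ 1, hence not a square), so deg(m_α) = 2. Thus [Q(α):Q] = 2.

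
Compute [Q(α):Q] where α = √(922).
[Q(α):Q] = 2

[Q(α):Q] equals the degree of the minimal polynomial of α. Here α^2 = 922 and x^2 - 922 is irreducible (d = 922 is squarefree, ≠ 1, hence not a square), so deg(m_α) = 2. Thus [Q(α):Q] = 2.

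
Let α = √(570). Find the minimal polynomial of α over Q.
m_α(x) = x^2 - 570

α satisfies α^2 - 570 = 0, so x^2 - 570 annihilates α. Since d = 570 is squarefree and ≠ 1, it is not a perfect square in Q, so x^2 - 570 has no rational root and is therefore irreducible over Q (a degree-2 polynomial over a field is irreducible iff it has no root). Hence m_α(x) = x^2 - 570.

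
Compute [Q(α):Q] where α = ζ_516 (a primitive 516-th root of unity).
[Q(α):Q] = 168

The minimal polynomial of ζ_516 over Q is the 516-th cyclotomic polynomial Φ_516(x), which is irreducible over Q and has degree φ(516) = 168. Hence [Q(α):Q] = φ(516) = 168.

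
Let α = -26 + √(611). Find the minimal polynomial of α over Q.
m_α(x) = x^2 + 52x + 65

From α + 26 = √(611), squaring gives (α + 26)^2 = 611, i.e. α^2 + 52α + 676 = 611, so α^2 + 52α + 65 = 0. The discriminant of x^2 + 52x + 65 is (52)^2 - 4·(65) = 2704 - 260 = 2444, and 4·(611) is not a perfect square in Q since 611 is squarefree and ≠ 1. Hence x^2 + 52x + 65 is irreducible over Q and is the minimal polynomial of α.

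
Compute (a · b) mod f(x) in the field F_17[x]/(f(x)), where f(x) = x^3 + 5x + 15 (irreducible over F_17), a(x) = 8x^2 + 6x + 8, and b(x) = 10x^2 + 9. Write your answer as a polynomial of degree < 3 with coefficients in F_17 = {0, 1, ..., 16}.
a · b ≡ 7x^2 + 16x + 5 (mod f(x))

Multiply in F_17[x]: a(x)·b(x) = (8x^2 + 6x + 8)·(10x^2 + 9) = 12x^4 + 9x^3 + 16x^2 + 3x + 4. This has degree ≥ 3, so divide by f(x) over F_17: 12x^4 + 9x^3 + 16x^2 + 3x + 4 = (12x + 9)·(x^3 + 5x + 15) + (7x^2 + 16x + 5). Hence a·b ≡ 7x^2 + 16x + 5 (mod f). (F_17[x]/(f) is a field with 17^3 = 4913 elements since f is irreducible of degree 3.)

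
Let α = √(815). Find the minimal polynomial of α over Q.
m_α(x) = x^2 - 815

α satisfies α^2 - 815 = 0, so x^2 - 815 annihilates α. Since d = 815 is squarefree and ≠ 1, it is not a perfect square in Q, so x^2 - 815 has no rational root and is therefore irreducible over Q (a degree-2 polynomial over a field is irreducible iff it has no root). Hence m_α(x) = x^2 - 815.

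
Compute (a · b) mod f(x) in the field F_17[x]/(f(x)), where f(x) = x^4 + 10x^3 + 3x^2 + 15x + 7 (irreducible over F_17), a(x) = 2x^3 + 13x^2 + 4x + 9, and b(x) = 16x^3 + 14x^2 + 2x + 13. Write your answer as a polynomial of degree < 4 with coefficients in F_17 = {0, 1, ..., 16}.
a · b ≡ 12x^3 + 6x^2 + 11x + 10 (mod f(x))

Multiply in F_17[x]: a(x)·b(x) = (2x^3 + 13x^2 + 4x + 9)·(16x^3 + 14x^2 + 2x + 13) = 15x^6 + 15x^5 + 12x^4 + 14x^3 + 14x^2 + 2x + 15. This has degree ≥ 4, so divide by f(x) over F_17: 15x^6 + 15x^5 + 12x^4 + 14x^3 + 14x^2 + 2x + 15 = (15x^2 + x + 8)·(x^4 + 10x^3 + 3x^2 + 15x + 7) + (12x^3 + 6x^2 + 11x + 10). Hence a·b ≡ 12x^3 + 6x^2 + 11x + 10 (mod f). (F_17[x]/(f) is a field with 17^4 = 83521 elements since f is irreducible of degree 4.)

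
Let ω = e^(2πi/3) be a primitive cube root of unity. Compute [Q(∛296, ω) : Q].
[Q(∛296, ω) : Q] = 6

[Q(∛296):Q] = 3 (min poly x^3 - 296, irreducible since 296 is not a perfect cube). [Q(ω):Q] = 2 (min poly x^2 + x + 1). Since Q(∛296) ⊂ R and ω ∉ R, we have ω ∉ Q(∛296), so x^2 + x + 1 remains irreducible over Q(∛296) and [Q(∛296, ω) : Q(∛296)] = 2. By the tower law, [Q(∛296, ω) : Q] = 3 · 2 = 6. (In fact Q(∛296, ω) is the splitting field of x^3 - 296 over Q.)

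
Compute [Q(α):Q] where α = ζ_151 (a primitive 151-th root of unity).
[Q(α):Q] = 150

The minimal polynomial of ζ_151 over Q is the 151-th cyclotomic polynomial Φ_151(x), which is irreducible over Q and has degree φ(151) = 150. Hence [Q(α):Q] = φ(151) = 150.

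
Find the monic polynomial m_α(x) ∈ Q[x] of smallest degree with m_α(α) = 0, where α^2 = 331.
m_α(x) = x^2 - 331

α satisfies α^2 - 331 = 0, so x^2 - 331 annihilates α. Since d = 331 is squarefree and ≠ 1, it is not a perfect square in Q, so x^2 - 331 has no rational root and is therefore irreducible over Q (a degree-2 polynomial over a field is irreducible iff it has no root). Hence m_α(x) = x^2 - 331.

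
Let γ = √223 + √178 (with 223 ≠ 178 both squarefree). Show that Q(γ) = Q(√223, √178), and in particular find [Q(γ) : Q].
[Q(γ) : Q] = 4 (equivalently, Q(γ) = Q(√223, √178))

Obviously Q(γ) ⊆ Q(√223, √178), and [Q(√223, √178):Q] = 4 (since 223, 178 are distinct squarefree integers > 1 with 39694 not a perfect square). To show equality we compute the minimal polynomial of γ. From γ = √223 + √178: γ^2 = 223 + 2√(39694) + 178 = 401 + 2√(39694), so γ^2 - 401 = 2√(39694); squaring, (γ^2 - 401)^2 = 4·39694, i.e. γ^4 - 802γ^2 + 160801 - 158776 = 0, i.e. γ^4 - 802γ^2 + 2025 = 0. So γ is a root of x^4 - 802x^2 + 2025. This polynomial is irreducible over Q: it has no rational root (each ±√223 ± √178 is irrational), and any factorization into two quadratics over Q would force √(39694) ∈ Q (pairing opposite roots) or √223, √178 ∈ Q (other pairings), all impossible. Hence [Q(γ):Q] = 4 = [Q(√223, √178):Q], so Q(γ) = Q(√223, √178).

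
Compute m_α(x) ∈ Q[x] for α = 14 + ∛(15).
m_α(x) = x^3 - 42x^2 + 588x - 2759

Set β = α - 14 = ∛(15), so β^3 = 15. Then (α - 14)^3 - 15 = 0, i.e. α is a root of g(x) = (x - 14)^3 - 15 = x^3 - 42x^2 + 588x - 2759. Since g(x) = h(x - 14) where h(x) = x^3 - 15, and h is irreducible over Q (because 15 is not a perfect cube, so h has no rational root, and a monic cubic with no rational root is irreducible), g is also irreducible (irreducibility is preserved under the substitution x → x - 14). Hence m_α(x) = x^3 - 42x^2 + 588x - 2759.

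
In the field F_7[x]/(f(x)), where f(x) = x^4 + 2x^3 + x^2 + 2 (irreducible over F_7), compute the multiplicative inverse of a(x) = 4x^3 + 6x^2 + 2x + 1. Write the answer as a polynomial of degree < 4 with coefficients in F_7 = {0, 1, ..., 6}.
a(x)^(-1) ≡ 6x^3 + 5x^2 + 2x (mod f(x))

Since f is irreducible over F_7, F_7[x]/(f) is a field and a(x) ≠ 0 has an inverse. Apply the extended Euclidean algorithm to f(x) and a(x) in F_7[x]: f(x) = (2x + 1)·a(x) + (5x^2 + 3x + 1);  a(x) = (5x + 1)·(5x^2 + 3x + 1) + (x);  (5x^2 + 3x + 1) = (5x + 3)·(x) + (1). The last nonzero remainder is the constant 1 = gcd(f, a) in F_7. Back-substituting through the division chain expresses 1 = s(x)·a(x) + t(x)·f(x) with s(x) ≡ 6x^3 + 5x^2 + 2x (mod f), so a(x)^(-1) ≡ s(x) = 6x^3 + 5x^2 + 2x (mod f). Check: (4x^3 + 6x^2 + 2x + 1)·(6x^3 + 5x^2 + 2x) = 3x^6 + x^4 + 2x^2 + 2x ≡ 1 (mod x^4 + 2x^3 + x^2 + 2).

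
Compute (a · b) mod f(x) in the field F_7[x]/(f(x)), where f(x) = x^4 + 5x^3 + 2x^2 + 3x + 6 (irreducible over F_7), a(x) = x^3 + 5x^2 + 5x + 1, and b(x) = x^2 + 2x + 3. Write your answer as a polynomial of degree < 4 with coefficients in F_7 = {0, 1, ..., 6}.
a · b ≡ 6x^3 + 5x^2 + 5x + 5 (mod f(x))

Multiply in F_7[x]: a(x)·b(x) = (x^3 + 5x^2 + 5x + 1)·(x^2 + 2x + 3) = x^5 + 4x^3 + 5x^2 + 3x + 3. This has degree ≥ 4, so divide by f(x) over F_7: x^5 + 4x^3 + 5x^2 + 3x + 3 = (x + 2)·(x^4 + 5x^3 + 2x^2 + 3x + 6) + (6x^3 + 5x^2 + 5x + 5). Hence a·b ≡ 6x^3 + 5x^2 + 5x + 5 (mod f). (F_7[x]/(f) is a field with 7^4 = 2401 elements since f is irreducible of degree 4.)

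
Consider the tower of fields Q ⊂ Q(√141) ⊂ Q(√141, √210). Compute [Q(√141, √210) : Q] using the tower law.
[Q(√141, √210) : Q] = 4

[Q(√141):Q] = 2 (min poly x^2 - 141, irreducible since 141 is squarefree > 1). For the top step, suppose √210 ∈ Q(√141), say √210 = c + d√141 with c, d ∈ Q. Squaring: 210 = c^2 + 141d^2 + 2cd√141. Since √141 ∉ Q this forces 2cd = 0. If d = 0 then √210 = c ∈ Q, contradicting 210 squarefree > 1. If c = 0 then 210 = 141d^2, so 141·210 = (141d)^2 is a perfect square in Q — but 141·210 = 29610 is not a perfect square (since 141 and 210 are distinct squarefree integers). Contradiction. Hence √210 ∉ Q(√141), so x^2 - 210 stays irreducible over Q(√141) and [Q(√141, √210) : Q(√141)] = 2. By the tower law, [Q(√141, √210) : Q] = 2 · 2 = 4.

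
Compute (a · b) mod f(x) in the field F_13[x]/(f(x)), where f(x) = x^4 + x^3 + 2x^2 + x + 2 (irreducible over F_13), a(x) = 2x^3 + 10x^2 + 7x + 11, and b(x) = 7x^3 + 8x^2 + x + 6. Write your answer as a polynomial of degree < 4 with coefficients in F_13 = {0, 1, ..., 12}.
a · b ≡ 5x^3 + 6x^2 + 8x + 4 (mod f(x))

Multiply in F_13[x]: a(x)·b(x) = (2x^3 + 10x^2 + 7x + 11)·(7x^3 + 8x^2 + x + 6) = x^6 + 8x^5 + x^4 + 12x^3 + 12x^2 + x + 1. This has degree ≥ 4, so divide by f(x) over F_13: x^6 + 8x^5 + x^4 + 12x^3 + 12x^2 + x + 1 = (x^2 + 7x + 5)·(x^4 + x^3 + 2x^2 + x + 2) + (5x^3 + 6x^2 + 8x + 4). Hence a·b ≡ 5x^3 + 6x^2 + 8x + 4 (mod f). (F_13[x]/(f) is a field with 13^4 = 28561 elements since f is irreducible of degree 4.)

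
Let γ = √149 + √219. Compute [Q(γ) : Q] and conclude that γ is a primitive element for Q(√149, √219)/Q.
[Q(γ) : Q] = 4 (equivalently, Q(γ) = Q(√149, √219))

Obviously Q(γ) ⊆ Q(√149, √219), and [Q(√149, √219):Q] = 4 (since 149, 219 are distinct squarefree integers > 1 with 32631 not a perfect square). To show equality we compute the minimal polynomial of γ. From γ = √149 + √219: γ^2 = 149 + 2√(32631) + 219 = 368 + 2√(32631), so γ^2 - 368 = 2√(32631); squaring, (γ^2 - 368)^2 = 4·32631, i.e. γ^4 - 736γ^2 + 135424 - 130524 = 0, i.e. γ^4 - 736γ^2 + 4900 = 0. So γ is a root of x^4 - 736x^2 + 4900. This polynomial is irreducible over Q: it has no rational root (each ±√149 ± √219 is irrational), and any factorization into two quadratics over Q would force √(32631) ∈ Q (pairing opposite roots) or √149, √219 ∈ Q (other pairings), all impossible. Hence [Q(γ):Q] = 4 = [Q(√149, √219):Q], so Q(γ) = Q(√149, √219).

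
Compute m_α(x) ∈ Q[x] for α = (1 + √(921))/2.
m_α(x) = x^2 - x - 230

From 2α - 1 = √(921), squaring gives (2α - 1)^2 = 921, i.e. 4α^2 - 4α + 1 = 921, so α^2 - α + (1 - 921)/4 = 0. Since 921 ≡ 1 (mod 4), (1 - 921)/4 = -230 ∈ Z. The polynomial x^2 - x - 230 has discriminant 1 - 4·(-230) = 921, which is not a perfect square in Q (d = 921 is squarefree and ≠ 1), so x^2 - x - 230 is irreducible over Q. It is the minimal polynomial of α.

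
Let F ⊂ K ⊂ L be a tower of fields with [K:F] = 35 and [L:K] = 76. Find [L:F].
[L:F] = 2660

The tower law says that for any tower of field extensions F ⊂ K ⊂ L with finite degrees, [L:F] = [L:K] · [K:F]. Here this gives [L:F] = 76 · 35 = 2660.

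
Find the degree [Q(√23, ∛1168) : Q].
[Q(√23, ∛1168) : Q] = 6

Let L = Q(√23, ∛1168). Since Q(√23) ⊂ L and [Q(√23):Q] = 2, the tower law gives 2 | [L:Q]. Likewise Q(∛1168) ⊂ L with [Q(∛1168):Q] = 3 (because 1168 is not a perfect cube), so 3 | [L:Q]. As gcd(2,3) = 1, [L:Q] is divisible by 6. Conversely L is generated over Q by √23 and ∛1168, so [L:Q] ≤ 2·3 = 6. Therefore [Q(√23, ∛1168) : Q] = 6.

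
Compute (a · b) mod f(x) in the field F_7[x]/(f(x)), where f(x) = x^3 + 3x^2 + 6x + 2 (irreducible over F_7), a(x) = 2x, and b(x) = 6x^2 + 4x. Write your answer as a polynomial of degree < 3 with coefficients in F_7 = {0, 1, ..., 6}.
a · b ≡ 5x + 4 (mod f(x))

Multiply in F_7[x]: a(x)·b(x) = (2x)·(6x^2 + 4x) = 5x^3 + x^2. This has degree ≥ 3, so divide by f(x) over F_7: 5x^3 + x^2 = (5)·(x^3 + 3x^2 + 6x + 2) + (5x + 4). Hence a·b ≡ 5x + 4 (mod f). (F_7[x]/(f) is a field with 7^3 = 343 elements since f is irreducible of degree 3.)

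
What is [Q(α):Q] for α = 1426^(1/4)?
[Q(α):Q] = 4

α is a root of x^4 - 1426. By Eisenstein's criterion at the prime p = 2 (which divides the constant term 1426 but p^2 = 4 does not, since 1426 is squarefree), x^4 - 1426 is irreducible over Q. Hence [Q(α):Q] = 4.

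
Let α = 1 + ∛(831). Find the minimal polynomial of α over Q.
m_α(x) = x^3 - 3x^2 + 3x - 832

Set β = α - 1 = ∛(831), so β^3 = 831. Then (α - 1)^3 - 831 = 0, i.e. α is a root of g(x) = (x - 1)^3 - 831 = x^3 - 3x^2 + 3x - 832. Since g(x) = h(x - 1) where h(x) = x^3 - 831, and h is irreducible over Q (because 831 is not a perfect cube, so h has no rational root, and a monic cubic with no rational root is irreducible), g is also irreducible (irreducibility is preserved under the substitution x → x - 1). Hence m_α(x) = x^3 - 3x^2 + 3x - 832.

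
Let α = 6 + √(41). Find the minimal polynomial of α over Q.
m_α(x) = x^2 - 12x - 5

From α - 6 = √(41), squaring gives (α - 6)^2 = 41, i.e. α^2 - 12α + 36 = 41, so α^2 - 12α - 5 = 0. The discriminant of x^2 - 12x - 5 is (-12)^2 - 4·(-5) = 144 + 20 = 164, and 4·(41) is not a perfect square in Q since 41 is squarefree and ≠ 1. Hence x^2 - 12x - 5 is irreducible over Q and is the minimal polynomial of α.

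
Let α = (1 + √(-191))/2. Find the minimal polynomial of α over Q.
m_α(x) = x^2 - x + 48

From 2α - 1 = √(-191), squaring gives (2α - 1)^2 = -191, i.e. 4α^2 - 4α + 1 = -191, so α^2 - α + (1 + 191)/4 = 0. Since -191 ≡ 1 (mod 4), (1 + 191)/4 = 48 ∈ Z. The polynomial x^2 - x + 48 has discriminant 1 - 4·(48) = -191, which is not a perfect square in Q (d = -191 is squarefree and ≠ 1), so x^2 - x + 48 is irreducible over Q. It is the minimal polynomial of α.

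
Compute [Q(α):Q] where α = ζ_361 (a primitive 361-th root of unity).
[Q(α):Q] = 342

The minimal polynomial of ζ_361 over Q is the 361-th cyclotomic polynomial Φ_361(x), which is irreducible over Q and has degree φ(361) = 342. Hence [Q(α):Q] = φ(361) = 342.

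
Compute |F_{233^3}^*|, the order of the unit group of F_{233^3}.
|F_{233^3}^*| = 12649336

F_{233^3} has 233^3 = 12649337 elements; its multiplicative group consists of all nonzero elements, so |F_{233^3}^*| = 12649337 - 1 = 12649336. (It is cyclic since any finite subgroup of the multiplicative group of a field is cyclic.)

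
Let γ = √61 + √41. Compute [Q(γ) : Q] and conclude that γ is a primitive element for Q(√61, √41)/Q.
[Q(γ) : Q] = 4 (equivalently, Q(γ) = Q(√61, √41))

Obviously Q(γ) ⊆ Q(√61, √41), and [Q(√61, √41):Q] = 4 (since 61, 41 are distinct squarefree integers > 1 with 2501 not a perfect square). To show equality we compute the minimal polynomial of γ. From γ = √61 + √41: γ^2 = 61 + 2√(2501) + 41 = 102 + 2√(2501), so γ^2 - 102 = 2√(2501); squaring, (γ^2 - 102)^2 = 4·2501, i.e. γ^4 - 204γ^2 + 10404 - 10004 = 0, i.e. γ^4 - 204γ^2 + 400 = 0. So γ is a root of x^4 - 204x^2 + 400. This polynomial is irreducible over Q: it has no rational root (each ±√61 ± √41 is irrational), and any factorization into two quadratics over Q would force √(2501) ∈ Q (pairing opposite roots) or √61, √41 ∈ Q (other pairings), all impossible. Hence [Q(γ):Q] = 4 = [Q(√61, √41):Q], so Q(γ) = Q(√61, √41).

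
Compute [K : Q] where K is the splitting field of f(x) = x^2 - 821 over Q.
[K : Q] = 2

f(x) = x^2 - 821 factors as (x - √821)(x + √821). The splitting field is K = Q(√821). Since 821 is squarefree and > 1, it is not a perfect square, so x^2 - 821 is irreducible over Q and [Q(√821) : Q] = 2. Hence [K : Q] = 2.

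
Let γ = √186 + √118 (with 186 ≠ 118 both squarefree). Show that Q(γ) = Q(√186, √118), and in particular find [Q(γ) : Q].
[Q(γ) : Q] = 4 (equivalently, Q(γ) = Q(√186, √118))

Obviously Q(γ) ⊆ Q(√186, √118), and [Q(√186, √118):Q] = 4 (since 186, 118 are distinct squarefree integers > 1 with 21948 not a perfect square). To show equality we compute the minimal polynomial of γ. From γ = √186 + √118: γ^2 = 186 + 2√(21948) + 118 = 304 + 2√(21948), so γ^2 - 304 = 2√(21948); squaring, (γ^2 - 304)^2 = 4·21948, i.e. γ^4 - 608γ^2 + 92416 - 87792 = 0, i.e. γ^4 - 608γ^2 + 4624 = 0. So γ is a root of x^4 - 608x^2 + 4624. This polynomial is irreducible over Q: it has no rational root (each ±√186 ± √118 is irrational), and any factorization into two quadratics over Q would force √(21948) ∈ Q (pairing opposite roots) or √186, √118 ∈ Q (other pairings), all impossible. Hence [Q(γ):Q] = 4 = [Q(√186, √118):Q], so Q(γ) = Q(√186, √118).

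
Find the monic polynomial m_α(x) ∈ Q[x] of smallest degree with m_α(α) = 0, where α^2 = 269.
m_α(x) = x^2 - 269

α satisfies α^2 - 269 = 0, so x^2 - 269 annihilates α. Since d = 269 is squarefree and ≠ 1, it is not a perfect square in Q, so x^2 - 269 has no rational root and is therefore irreducible over Q (a degree-2 polynomial over a field is irreducible iff it has no root). Hence m_α(x) = x^2 - 269.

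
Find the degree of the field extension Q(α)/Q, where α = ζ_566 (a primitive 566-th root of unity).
[Q(α):Q] = 282

The minimal polynomial of ζ_566 over Q is the 566-th cyclotomic polynomial Φ_566(x), which is irreducible over Q and has degree φ(566) = 282. Hence [Q(α):Q] = φ(566) = 282.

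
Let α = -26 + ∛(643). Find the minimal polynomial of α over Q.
m_α(x) = x^3 + 78x^2 + 2028x + 16933

Set β = α + 26 = ∛(643), so β^3 = 643. Then (α + 26)^3 - 643 = 0, i.e. α is a root of g(x) = (x + 26)^3 - 643 = x^3 + 78x^2 + 2028x + 16933. Since g(x) = h(x + 26) where h(x) = x^3 - 643, and h is irreducible over Q (because 643 is not a perfect cube, so h has no rational root, and a monic cubic with no rational root is irreducible), g is also irreducible (irreducibility is preserved under the substitution x → x + 26). Hence m_α(x) = x^3 + 78x^2 + 2028x + 16933.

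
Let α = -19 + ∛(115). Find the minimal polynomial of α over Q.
m_α(x) = x^3 + 57x^2 + 1083x + 6744

Set β = α + 19 = ∛(115), so β^3 = 115. Then (α + 19)^3 - 115 = 0, i.e. α is a root of g(x) = (x + 19)^3 - 115 = x^3 + 57x^2 + 1083x + 6744. Since g(x) = h(x + 19) where h(x) = x^3 - 115, and h is irreducible over Q (because 115 is not a perfect cube, so h has no rational root, and a monic cubic with no rational root is irreducible), g is also irreducible (irreducibility is preserved under the substitution x → x + 19). Hence m_α(x) = x^3 + 57x^2 + 1083x + 6744.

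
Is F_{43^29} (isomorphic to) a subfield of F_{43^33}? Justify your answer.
No: F_{43^29} is not a subfield of F_{43^33}

F_{p^m} embeds in F_{p^n} iff m | n. Here 29 ∤ 33 (since 33 = 1·29 + 4 with remainder 4 ≠ 0), so F_{43^29} is not a subfield of F_{43^33}. Equivalently: if it were, the tower law would give 29 = [F_{43^29}:F_43] dividing [F_{43^33}:F_43] = 33, contradiction.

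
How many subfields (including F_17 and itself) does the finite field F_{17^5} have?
F_{17^5} has 2 subfields

The subfields of F_{p^n} are exactly the fields F_{p^d} for d | n (each is the fixed field of the unique index-d subgroup of Gal(F_{p^n}/F_p) ≅ Z/nZ). The divisors of n = 5 are {1, 5}, giving 2 subfields: F_{17^1}, F_{17^5}.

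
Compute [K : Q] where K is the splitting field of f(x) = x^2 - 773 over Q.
[K : Q] = 2

f(x) = x^2 - 773 factors as (x - √773)(x + √773). The splitting field is K = Q(√773). Since 773 is squarefree and > 1, it is not a perfect square, so x^2 - 773 is irreducible over Q and [Q(√773) : Q] = 2. Hence [K : Q] = 2.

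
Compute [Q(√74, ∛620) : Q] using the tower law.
[Q(√74, ∛620) : Q] = 6

Let L = Q(√74, ∛620). Since Q(√74) ⊂ L and [Q(√74):Q] = 2, the tower law gives 2 | [L:Q]. Likewise Q(∛620) ⊂ L with [Q(∛620):Q] = 3 (because 620 is not a perfect cube), so 3 | [L:Q]. As gcd(2,3) = 1, [L:Q] is divisible by 6. Conversely L is generated over Q by √74 and ∛620, so [L:Q] ≤ 2·3 = 6. Therefore [Q(√74, ∛620) : Q] = 6.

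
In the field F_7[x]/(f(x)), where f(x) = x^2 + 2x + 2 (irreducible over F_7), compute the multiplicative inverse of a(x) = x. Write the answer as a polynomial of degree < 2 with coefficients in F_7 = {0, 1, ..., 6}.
a(x)^(-1) ≡ 3x + 6 (mod f(x))

Since f is irreducible over F_7, F_7[x]/(f) is a field and a(x) ≠ 0 has an inverse. Apply the extended Euclidean algorithm to f(x) and a(x) in F_7[x]: f(x) = (x + 2)·a(x) + (2). The last nonzero remainder is the constant 2 = gcd(f, a) in F_7. Back-substituting through the division chain expresses 2 = s(x)·a(x) + t(x)·f(x) with s(x) ≡ 6x + 5 (mod f), so (6x + 5)·a(x) ≡ 2 (mod f). Multiplying by 2^(-1) ≡ 4 in F_7 gives a(x)^(-1) ≡ 4·(6x + 5) ≡ 3x + 6 (mod f). Check: (x)·(3x + 6) = 3x^2 + 6x ≡ 1 (mod x^2 + 2x + 2).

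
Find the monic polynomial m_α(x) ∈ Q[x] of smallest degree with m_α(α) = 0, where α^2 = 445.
m_α(x) = x^2 - 445

α satisfies α^2 - 445 = 0, so x^2 - 445 annihilates α. Since d = 445 is squarefree and ≠ 1, it is not a perfect square in Q, so x^2 - 445 has no rational root and is therefore irreducible over Q (a degree-2 polynomial over a field is irreducible iff it has no root). Hence m_α(x) = x^2 - 445.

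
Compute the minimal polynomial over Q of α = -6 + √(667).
m_α(x) = x^2 + 12x - 631

From α + 6 = √(667), squaring gives (α + 6)^2 = 667, i.e. α^2 + 12α + 36 = 667, so α^2 + 12α - 631 = 0. The discriminant of x^2 + 12x - 631 is (12)^2 - 4·(-631) = 144 + 2524 = 2668, and 4·(667) is not a perfect square in Q since 667 is squarefree and ≠ 1. Hence x^2 + 12x - 631 is irreducible over Q and is the minimal polynomial of α.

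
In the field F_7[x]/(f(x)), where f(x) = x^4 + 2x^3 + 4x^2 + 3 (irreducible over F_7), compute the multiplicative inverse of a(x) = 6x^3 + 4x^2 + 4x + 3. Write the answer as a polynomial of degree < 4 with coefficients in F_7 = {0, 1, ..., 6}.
a(x)^(-1) ≡ 5x^3 + 2x^2 + 2x + 2 (mod f(x))

Since f is irreducible over F_7, F_7[x]/(f) is a field and a(x) ≠ 0 has an inverse. Apply the extended Euclidean algorithm to f(x) and a(x) in F_7[x]: f(x) = (6x + 1)·a(x) + (4x^2 + 6x);  a(x) = (5x + 4)·(4x^2 + 6x) + (x + 3);  (4x^2 + 6x) = (4x + 1)·(x + 3) + (4). The last nonzero remainder is the constant 4 = gcd(f, a) in F_7. Back-substituting through the division chain expresses 4 = s(x)·a(x) + t(x)·f(x) with s(x) ≡ 6x^3 + x^2 + x + 1 (mod f), so (6x^3 + x^2 + x + 1)·a(x) ≡ 4 (mod f). Multiplying by 4^(-1) ≡ 2 in F_7 gives a(x)^(-1) ≡ 2·(6x^3 + x^2 + x + 1) ≡ 5x^3 + 2x^2 + 2x + 2 (mod f). Check: (6x^3 + 4x^2 + 4x + 3)·(5x^3 + 2x^2 + 2x + 2) = 2x^6 + 4x^5 + 5x^4 + x^3 + x^2 + 6 ≡ 1 (mod x^4 + 2x^3 + 4x^2 + 3).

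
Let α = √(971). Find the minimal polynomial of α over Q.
m_α(x) = x^2 - 971

α satisfies α^2 - 971 = 0, so x^2 - 971 annihilates α. Since d = 971 is squarefree and ≠ 1, it is not a perfect square in Q, so x^2 - 971 has no rational root and is therefore irreducible over Q (a degree-2 polynomial over a field is irreducible iff it has no root). Hence m_α(x) = x^2 - 971.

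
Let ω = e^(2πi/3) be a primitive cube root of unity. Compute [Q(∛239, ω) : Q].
[Q(∛239, ω) : Q] = 6

[Q(∛239):Q] = 3 (min poly x^3 - 239, irreducible since 239 is not a perfect cube). [Q(ω):Q] = 2 (min poly x^2 + x + 1). Since Q(∛239) ⊂ R and ω ∉ R, we have ω ∉ Q(∛239), so x^2 + x + 1 remains irreducible over Q(∛239) and [Q(∛239, ω) : Q(∛239)] = 2. By the tower law, [Q(∛239, ω) : Q] = 3 · 2 = 6. (In fact Q(∛239, ω) is the splitting field of x^3 - 239 over Q.)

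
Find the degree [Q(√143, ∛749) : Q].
[Q(√143, ∛749) : Q] = 6

Let L = Q(√143, ∛749). Since Q(√143) ⊂ L and [Q(√143):Q] = 2, the tower law gives 2 | [L:Q]. Likewise Q(∛749) ⊂ L with [Q(∛749):Q] = 3 (because 749 is not a perfect cube), so 3 | [L:Q]. As gcd(2,3) = 1, [L:Q] is divisible by 6. Conversely L is generated over Q by √143 and ∛749, so [L:Q] ≤ 2·3 = 6. Therefore [Q(√143, ∛749) : Q] = 6.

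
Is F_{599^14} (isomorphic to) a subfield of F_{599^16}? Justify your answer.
No: F_{599^14} is not a subfield of F_{599^16}

F_{p^m} embeds in F_{p^n} iff m | n. Here 14 ∤ 16 (since 16 = 1·14 + 2 with remainder 2 ≠ 0), so F_{599^14} is not a subfield of F_{599^16}. Equivalently: if it were, the tower law would give 14 = [F_{599^14}:F_599] dividing [F_{599^16}:F_599] = 16, contradiction.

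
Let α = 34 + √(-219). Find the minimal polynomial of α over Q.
m_α(x) = x^2 - 68x + 1375

From α - 34 = √(-219), squaring gives (α - 34)^2 = -219, i.e. α^2 - 68α + 1156 = -219, so α^2 - 68α + 1375 = 0. The discriminant of x^2 - 68x + 1375 is (-68)^2 - 4·(1375) = 4624 - 5500 = -876, and 4·(-219) is not a perfect square in Q since -219 is squarefree and ≠ 1. Hence x^2 - 68x + 1375 is irreducible over Q and is the minimal polynomial of α.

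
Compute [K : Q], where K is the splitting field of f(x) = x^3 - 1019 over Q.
[K : Q] = 6

The roots of x^3 - 1019 are ∛1019, ω∛1019, ω^2∛1019 where ω = e^(2πi/3) is a primitive cube root of unity, so K = Q(∛1019, ω). Now [Q(∛1019):Q] = 3 (since 1019 is not a perfect cube, x^3 - 1019 is irreducible) and [Q(ω):Q] = 2. Both 2 and 3 divide [K:Q], and [K:Q] ≤ 3·2 = 6, so [K:Q] = 6. (Equivalently: Q(∛1019) ⊂ R but ω ∉ R, so [K : Q(∛1019)] = 2.)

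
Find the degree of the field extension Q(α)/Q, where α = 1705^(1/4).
[Q(α):Q] = 4

α is a root of x^4 - 1705. By Eisenstein's criterion at the prime p = 5 (which divides the constant term 1705 but p^2 = 25 does not, since 1705 is squarefree), x^4 - 1705 is irreducible over Q. Hence [Q(α):Q] = 4.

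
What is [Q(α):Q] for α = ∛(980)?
[Q(α):Q] = 3

The minimal polynomial of α is x^3 - 980, irreducible over Q since 980 is not a perfect cube (so x^3 - 980 has no rational root). Hence [Q(α):Q] = deg(m_α) = 3.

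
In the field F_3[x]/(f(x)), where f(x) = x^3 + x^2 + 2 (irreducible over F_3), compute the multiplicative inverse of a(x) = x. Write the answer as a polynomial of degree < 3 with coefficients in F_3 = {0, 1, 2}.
a(x)^(-1) ≡ x^2 + x (mod f(x))

Since f is irreducible over F_3, F_3[x]/(f) is a field and a(x) ≠ 0 has an inverse. Apply the extended Euclidean algorithm to f(x) and a(x) in F_3[x]: f(x) = (x^2 + x)·a(x) + (2). The last nonzero remainder is the constant 2 = gcd(f, a) in F_3. Back-substituting through the division chain expresses 2 = s(x)·a(x) + t(x)·f(x) with s(x) ≡ 2x^2 + 2x (mod f), so (2x^2 + 2x)·a(x) ≡ 2 (mod f). Multiplying by 2^(-1) ≡ 2 in F_3 gives a(x)^(-1) ≡ 2·(2x^2 + 2x) ≡ x^2 + x (mod f). Check: (x)·(x^2 + x) = x^3 + x^2 ≡ 1 (mod x^3 + x^2 + 2).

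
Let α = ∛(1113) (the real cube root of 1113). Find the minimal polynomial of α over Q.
m_α(x) = x^3 - 1113

α satisfies α^3 = 1113, so x^3 - 1113 annihilates α. By the rational root test, a rational root p/q (in lowest terms) of x^3 - 1113 would satisfy p^3 = 1113 q^3, forcing q = 1 and p^3 = 1113; but 1113 is not a perfect cube, contradiction. A monic cubic over Q with no rational root is irreducible (any nontrivial factorization would include a linear factor). Hence x^3 - 1113 is the minimal polynomial of α, and in particular [Q(α):Q] = 3.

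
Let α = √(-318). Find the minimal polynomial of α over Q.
m_α(x) = x^2 + 318

α satisfies α^2 + 318 = 0, so x^2 + 318 annihilates α. Since d = -318 is squarefree and ≠ 1, it is not a perfect square in Q, so x^2 + 318 has no rational root and is therefore irreducible over Q (a degree-2 polynomial over a field is irreducible iff it has no root). Hence m_α(x) = x^2 + 318.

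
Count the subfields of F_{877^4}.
F_{877^4} has 3 subfields

The subfields of F_{p^n} are exactly the fields F_{p^d} for d | n (each is the fixed field of the unique index-d subgroup of Gal(F_{p^n}/F_p) ≅ Z/nZ). The divisors of n = 4 are {1, 2, 4}, giving 3 subfields: F_{877^1}, F_{877^2}, F_{877^4}.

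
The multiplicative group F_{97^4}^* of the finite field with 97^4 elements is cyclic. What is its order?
|F_{97^4}^*| = 88529280

F_{97^4} has 97^4 = 88529281 elements; its multiplicative group consists of all nonzero elements, so |F_{97^4}^*| = 88529281 - 1 = 88529280. (It is cyclic since any finite subgroup of the multiplicative group of a field is cyclic.)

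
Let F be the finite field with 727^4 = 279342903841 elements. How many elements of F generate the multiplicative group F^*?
There are φ(279342903840) = 50412257280 primitive elements

F_q^* is cyclic of order q - 1 = 279342903840. A cyclic group of order m has exactly φ(m) generators. Here m = 279342903840 = 2^5 · 3 · 5 · 7 · 11^2 · 13 · 17 · 3109, so the number of primitive elements is φ(279342903840) = 50412257280.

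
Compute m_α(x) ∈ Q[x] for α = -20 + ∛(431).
m_α(x) = x^3 + 60x^2 + 1200x + 7569

Set β = α + 20 = ∛(431), so β^3 = 431. Then (α + 20)^3 - 431 = 0, i.e. α is a root of g(x) = (x + 20)^3 - 431 = x^3 + 60x^2 + 1200x + 7569. Since g(x) = h(x + 20) where h(x) = x^3 - 431, and h is irreducible over Q (because 431 is not a perfect cube, so h has no rational root, and a monic cubic with no rational root is irreducible), g is also irreducible (irreducibility is preserved under the substitution x → x + 20). Hence m_α(x) = x^3 + 60x^2 + 1200x + 7569.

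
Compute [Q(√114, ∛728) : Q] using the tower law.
[Q(√114, ∛728) : Q] = 6

Let L = Q(√114, ∛728). Since Q(√114) ⊂ L and [Q(√114):Q] = 2, the tower law gives 2 | [L:Q]. Likewise Q(∛728) ⊂ L with [Q(∛728):Q] = 3 (because 728 is not a perfect cube), so 3 | [L:Q]. As gcd(2,3) = 1, [L:Q] is divisible by 6. Conversely L is generated over Q by √114 and ∛728, so [L:Q] ≤ 2·3 = 6. Therefore [Q(√114, ∛728) : Q] = 6.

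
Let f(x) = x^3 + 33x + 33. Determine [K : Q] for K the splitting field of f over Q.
[K : Q] = 6

By the rational root test, any rational root of the monic integer polynomial f(x) = x^3 + 33x + 33 must be an integer dividing the constant term 33, i.e. one of ±{1, 3, 11, 33}. Evaluating: f(1) = 67, f(-1) = -1, f(3) = 159, f(-3) = -93, f(11) = 1727, f(-11) = -1661, f(33) = 37059, f(-33) = -36993; none is 0, so f has no rational root and is therefore irreducible over Q (a cubic with no linear factor over a field is irreducible). For an irreducible cubic, the Galois group is A_3 or S_3 according as the discriminant disc(f) = -4a^3 - 27b^2 = -4·(33)^3 - 27·(33)^2 = -173151 is or is not a square in Q. Here disc(f) = -173151 is not a perfect square in Q, so the Galois group of f over Q is not contained in A_3 and must be all of S_3. The splitting field has degree |S_3| = 6 over Q, so [K : Q] = 6.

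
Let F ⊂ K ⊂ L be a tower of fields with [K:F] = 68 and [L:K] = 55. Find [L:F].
[L:F] = 3740

The tower law says that for any tower of field extensions F ⊂ K ⊂ L with finite degrees, [L:F] = [L:K] · [K:F]. Here this gives [L:F] = 55 · 68 = 3740.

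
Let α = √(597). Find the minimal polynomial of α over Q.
m_α(x) = x^2 - 597

α satisfies α^2 - 597 = 0, so x^2 - 597 annihilates α. Since d = 597 is squarefree and ≠ 1, it is not a perfect square in Q, so x^2 - 597 has no rational root and is therefore irreducible over Q (a degree-2 polynomial over a field is irreducible iff it has no root). Hence m_α(x) = x^2 - 597.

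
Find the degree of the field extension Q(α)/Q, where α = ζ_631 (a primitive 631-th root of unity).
[Q(α):Q] = 630

The minimal polynomial of ζ_631 over Q is the 631-th cyclotomic polynomial Φ_631(x), which is irreducible over Q and has degree φ(631) = 630. Hence [Q(α):Q] = φ(631) = 630.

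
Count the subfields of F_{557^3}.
F_{557^3} has 2 subfields

The subfields of F_{p^n} are exactly the fields F_{p^d} for d | n (each is the fixed field of the unique index-d subgroup of Gal(F_{p^n}/F_p) ≅ Z/nZ). The divisors of n = 3 are {1, 3}, giving 2 subfields: F_{557^1}, F_{557^3}.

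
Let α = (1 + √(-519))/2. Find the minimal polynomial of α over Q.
m_α(x) = x^2 - x + 130

From 2α - 1 = √(-519), squaring gives (2α - 1)^2 = -519, i.e. 4α^2 - 4α + 1 = -519, so α^2 - α + (1 + 519)/4 = 0. Since -519 ≡ 1 (mod 4), (1 + 519)/4 = 130 ∈ Z. The polynomial x^2 - x + 130 has discriminant 1 - 4·(130) = -519, which is not a perfect square in Q (d = -519 is squarefree and ≠ 1), so x^2 - x + 130 is irreducible over Q. It is the minimal polynomial of α.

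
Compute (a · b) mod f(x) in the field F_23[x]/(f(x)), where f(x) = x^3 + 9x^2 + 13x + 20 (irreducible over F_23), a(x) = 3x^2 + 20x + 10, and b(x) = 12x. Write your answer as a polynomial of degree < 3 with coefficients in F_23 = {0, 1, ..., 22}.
a · b ≡ 8x^2 + 20x + 16 (mod f(x))

Multiply in F_23[x]: a(x)·b(x) = (3x^2 + 20x + 10)·(12x) = 13x^3 + 10x^2 + 5x. This has degree ≥ 3, so divide by f(x) over F_23: 13x^3 + 10x^2 + 5x = (13)·(x^3 + 9x^2 + 13x + 20) + (8x^2 + 20x + 16). Hence a·b ≡ 8x^2 + 20x + 16 (mod f). (F_23[x]/(f) is a field with 23^3 = 12167 elements since f is irreducible of degree 3.)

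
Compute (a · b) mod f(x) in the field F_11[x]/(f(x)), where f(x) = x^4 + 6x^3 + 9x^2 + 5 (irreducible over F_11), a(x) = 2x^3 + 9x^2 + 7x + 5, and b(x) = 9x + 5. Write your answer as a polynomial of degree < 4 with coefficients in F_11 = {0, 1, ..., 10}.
a · b ≡ 5x^3 + x^2 + 3x + 1 (mod f(x))

Multiply in F_11[x]: a(x)·b(x) = (2x^3 + 9x^2 + 7x + 5)·(9x + 5) = 7x^4 + 3x^3 + 9x^2 + 3x + 3. This has degree ≥ 4, so divide by f(x) over F_11: 7x^4 + 3x^3 + 9x^2 + 3x + 3 = (7)·(x^4 + 6x^3 + 9x^2 + 5) + (5x^3 + x^2 + 3x + 1). Hence a·b ≡ 5x^3 + x^2 + 3x + 1 (mod f). (F_11[x]/(f) is a field with 11^4 = 14641 elements since f is irreducible of degree 4.)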